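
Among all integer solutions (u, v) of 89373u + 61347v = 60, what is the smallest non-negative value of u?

8979

Reduce mod 61347: 89373u ≡ 60 (mod 61347). With g = gcd(89373, 61347) = 3 dividing 60, divide through: 29791u ≡ 20 (mod 20449).
Since gcd(29791, 20449) = 1, u ≡ 20·(29791)⁻¹ ≡ 8979 (mod 20449). Smallest non-negative: 8979.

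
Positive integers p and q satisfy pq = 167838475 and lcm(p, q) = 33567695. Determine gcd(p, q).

5

From gcd × lcm = pq: gcd = 167838475 / 33567695 = 5.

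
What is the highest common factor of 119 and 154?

7

119 = 7 · 17
154 = 2 · 7 · 11
Common: 7 = 7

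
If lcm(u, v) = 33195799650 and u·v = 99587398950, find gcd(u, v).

gcd·lcm = product, so gcd = 99587398950/33195799650 = 3.

3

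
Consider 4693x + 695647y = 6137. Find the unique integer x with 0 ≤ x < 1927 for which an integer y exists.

Reduce mod 695647: 4693x ≡ 6137 (mod 695647). With g = gcd(4693, 695647) = 361 dividing 6137, divide through: 13x ≡ 17 (mod 1927).
Since gcd(13, 1927) = 1, x ≡ 17·(13)⁻¹ ≡ 446 (mod 1927). Smallest non-negative: 446.

446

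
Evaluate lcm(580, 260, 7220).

2721940

580 = 2² · 5 · 29; 260 = 2² · 5 · 13; 7220 = 2² · 5 · 19²
lcm takes max exponent of each prime: 2² · 5 · 13 · 19² · 29 = 2721940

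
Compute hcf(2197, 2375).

1

2197 = 13³
2375 = 5³ · 19
Common: 1 = 1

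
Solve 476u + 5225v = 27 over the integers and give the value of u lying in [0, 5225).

977

gcd(476, 5225) = 1 (Euclid: 5225 = 10·476 + 465; 476 = 1·465 + 11; 465 = 42·11 + 3; 11 = 3·3 + 2; 3 = 1·2 + 1; 2 = 2·1 + 0), and 1 | 27.
Extended Euclid: 476·(-1899) + 5225·(173) = 1. Scale by 27: u₀ = -51273.
General solution u = u₀ + 5225t; reducing mod 5225 gives u = 977 (and v = -89).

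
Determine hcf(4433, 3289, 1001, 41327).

gcd(4433, 3289): 4433 = 1·3289 + 1144; 3289 = 2·1144 + 1001; 1144 = 1·1001 + 143; 1001 = 7·143 + 0 → 143
gcd(143, 1001): 1001 = 7·143 + 0 → 143
gcd(143, 41327): 41327 = 289·143 + 0 → 143

143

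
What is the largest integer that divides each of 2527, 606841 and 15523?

gcd(2527, 606841): 606841 = 240·2527 + 361; 2527 = 7·361 + 0 → 361
gcd(361, 15523): 15523 = 43·361 + 0 → 361

361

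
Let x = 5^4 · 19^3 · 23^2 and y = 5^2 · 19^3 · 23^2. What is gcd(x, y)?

min exponent per shared prime: 5^2 · 19^3 · 23^2 = 90710275

90710275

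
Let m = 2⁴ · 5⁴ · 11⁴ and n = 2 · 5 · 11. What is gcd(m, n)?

110

min exponent per shared prime: 2 · 5 · 11 = 110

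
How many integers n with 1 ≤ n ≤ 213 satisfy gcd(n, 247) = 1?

186

Prime factors of 247: 13, 19. Count integers ≤ 213 divisible by none of them.
By inclusion–exclusion: 213 − ⌊213/13⌋ − ⌊213/19⌋ + ⌊213/247⌋ = 186.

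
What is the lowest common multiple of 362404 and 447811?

3312010156

gcd first: 447811 = 1·362404 + 85407; 362404 = 4·85407 + 20776; 85407 = 4·20776 + 2303; 20776 = 9·2303 + 49; 2303 = 47·49 + 0 → gcd = 49
lcm = 362404·447811/gcd = 162288497644/49 = 3312010156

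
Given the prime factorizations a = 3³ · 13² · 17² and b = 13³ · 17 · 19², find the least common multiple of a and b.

6188691951

max exponent per prime: 3³ · 13³ · 17² · 19² = 6188691951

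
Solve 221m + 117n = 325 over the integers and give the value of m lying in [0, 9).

2

Reduce mod 117: 221m ≡ 325 (mod 117). With g = gcd(221, 117) = 13 dividing 325, divide through: 17m ≡ 25 (mod 9).
Since gcd(17, 9) = 1, m ≡ 25·(17)⁻¹ ≡ 2 (mod 9). Smallest non-negative: 2.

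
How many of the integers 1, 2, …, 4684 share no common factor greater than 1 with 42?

42 = 2·3·7. Inclusion–exclusion on these primes:
4684 − ⌊4684/2⌋ − ⌊4684/3⌋ − ⌊4684/7⌋ + ⌊4684/6⌋ + ⌊4684/14⌋ + ⌊4684/21⌋ − ⌊4684/42⌋ = 1338

1338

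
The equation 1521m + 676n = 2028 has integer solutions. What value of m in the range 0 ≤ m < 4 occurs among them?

0

gcd(1521, 676) = 169 (Euclid: 1521 = 2·676 + 169; 676 = 4·169 + 0), and 169 | 2028.
Extended Euclid: 1521·(1) + 676·(-2) = 169. Scale by 12: m₀ = 12.
General solution m = m₀ + 4t; reducing mod 4 gives m = 0 (and n = 3).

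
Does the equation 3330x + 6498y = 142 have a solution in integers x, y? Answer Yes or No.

No

By Bézout, 3330x + 6498y = 142 has integer solutions iff gcd(3330, 6498) | 142.
Euclid: 6498 = 1·3330 + 3168; 3330 = 1·3168 + 162; 3168 = 19·162 + 90; 162 = 1·90 + 72; 90 = 1·72 + 18; 72 = 4·18 + 0. gcd = 18; 142 mod 18 = 16. No.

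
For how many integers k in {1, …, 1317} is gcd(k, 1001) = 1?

1001 = 7·11·13. Inclusion–exclusion on these primes:
1317 − ⌊1317/7⌋ − ⌊1317/11⌋ − ⌊1317/13⌋ + ⌊1317/77⌋ + ⌊1317/91⌋ + ⌊1317/143⌋ − ⌊1317/1001⌋ = 948

948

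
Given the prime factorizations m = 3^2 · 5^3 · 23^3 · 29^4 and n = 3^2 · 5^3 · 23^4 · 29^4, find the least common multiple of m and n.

max exponent per prime: 3^2 · 5^3 · 23^4 · 29^4 = 222667000111125

222667000111125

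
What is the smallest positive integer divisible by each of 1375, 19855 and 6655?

60061375

1375 = 5³ · 11; 19855 = 5 · 11 · 19²; 6655 = 5 · 11³
lcm takes max exponent of each prime: 5³ · 11³ · 19² = 60061375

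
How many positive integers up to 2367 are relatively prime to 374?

1012

Prime factors of 374: 2, 11, 17. Count integers ≤ 2367 divisible by none of them.
By inclusion–exclusion: 2367 − ⌊2367/2⌋ − ⌊2367/11⌋ − ⌊2367/17⌋ + ⌊2367/22⌋ + ⌊2367/34⌋ + ⌊2367/187⌋ − ⌊2367/374⌋ = 1012.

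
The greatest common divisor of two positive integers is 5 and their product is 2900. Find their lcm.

gcd·lcm = product, so lcm = 2900/5 = 580.

580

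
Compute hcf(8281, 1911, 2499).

49

gcd(8281, 1911): 8281 = 4·1911 + 637; 1911 = 3·637 + 0 → 637
gcd(637, 2499): 2499 = 3·637 + 588; 637 = 1·588 + 49; 588 = 12·49 + 0 → 49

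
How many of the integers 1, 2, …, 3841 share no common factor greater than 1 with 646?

1713

Prime factors of 646: 2, 17, 19. Count integers ≤ 3841 divisible by none of them.
By inclusion–exclusion: 3841 − ⌊3841/2⌋ − ⌊3841/17⌋ − ⌊3841/19⌋ + ⌊3841/34⌋ + ⌊3841/38⌋ + ⌊3841/323⌋ − ⌊3841/646⌋ = 1713.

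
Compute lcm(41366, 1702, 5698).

73259186

41366 = 2 · 13 · 37 · 43; 1702 = 2 · 23 · 37; 5698 = 2 · 7 · 11 · 37
lcm takes max exponent of each prime: 2 · 7 · 11 · 13 · 23 · 37 · 43 = 73259186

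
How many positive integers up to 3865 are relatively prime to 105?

105 = 3·5·7. Inclusion–exclusion on these primes:
3865 − ⌊3865/3⌋ − ⌊3865/5⌋ − ⌊3865/7⌋ + ⌊3865/15⌋ + ⌊3865/21⌋ + ⌊3865/35⌋ − ⌊3865/105⌋ = 1767

1767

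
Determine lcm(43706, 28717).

gcd first: 43706 = 1·28717 + 14989; 28717 = 1·14989 + 13728; 14989 = 1·13728 + 1261; 13728 = 10·1261 + 1118; 1261 = 1·1118 + 143; 1118 = 7·143 + 117; 143 = 1·117 + 26; 117 = 4·26 + 13; 26 = 2·13 + 0 → gcd = 13
lcm = 43706·28717/gcd = 1255105202/13 = 96546554

96546554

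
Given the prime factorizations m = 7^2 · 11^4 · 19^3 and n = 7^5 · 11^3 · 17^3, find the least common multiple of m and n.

8292175930359629

max exponent per prime: 7^5 · 11^4 · 17^3 · 19^3 = 8292175930359629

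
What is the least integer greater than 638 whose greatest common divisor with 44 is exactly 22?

gcd(a, 44) = 22 forces 22 | a; write a = 22s. Then gcd(22s, 22·2) = 22·gcd(s, 2), so need gcd(s, 2) = 1.
22s > 638 gives s ≥ 30. The least s ≥ 30 coprime to 2 is 31, so a = 22·31 = 682.

682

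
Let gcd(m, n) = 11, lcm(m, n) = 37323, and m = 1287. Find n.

m·n = gcd·lcm = 11·37323 = 410553, so n = 410553/1287 = 319.

319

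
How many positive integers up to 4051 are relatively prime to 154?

154 = 2·7·11. Inclusion–exclusion on these primes:
4051 − ⌊4051/2⌋ − ⌊4051/7⌋ − ⌊4051/11⌋ + ⌊4051/14⌋ + ⌊4051/22⌋ + ⌊4051/77⌋ − ⌊4051/154⌋ = 1579

1579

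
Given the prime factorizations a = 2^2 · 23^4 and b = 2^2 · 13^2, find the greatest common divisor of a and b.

min exponent per shared prime: 2^2 = 4

4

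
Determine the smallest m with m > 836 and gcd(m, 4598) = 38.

874

gcd(m, 4598) = 38 forces 38 | m; write m = 38s. Then gcd(38s, 38·121) = 38·gcd(s, 121), so need gcd(s, 121) = 1.
38s > 836 gives s ≥ 23. The least s ≥ 23 coprime to 121 is 23, so m = 38·23 = 874.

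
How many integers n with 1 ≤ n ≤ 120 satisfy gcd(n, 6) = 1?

40

Prime factors of 6: 2, 3. Count integers ≤ 120 divisible by none of them.
By inclusion–exclusion: 120 − ⌊120/2⌋ − ⌊120/3⌋ + ⌊120/6⌋ = 40.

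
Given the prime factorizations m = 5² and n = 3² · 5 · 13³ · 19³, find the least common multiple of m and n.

3390575175

max exponent per prime: 3² · 5² · 13³ · 19³ = 3390575175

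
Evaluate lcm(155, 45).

155 = 5 · 31; 45 = 3² · 5
max exponents: 3² · 5 · 31 = 1395

1395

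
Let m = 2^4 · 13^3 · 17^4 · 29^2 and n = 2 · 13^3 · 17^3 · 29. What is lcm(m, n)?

2469117291472

max exponent per prime: 2^4 · 13^3 · 17^4 · 29^2 = 2469117291472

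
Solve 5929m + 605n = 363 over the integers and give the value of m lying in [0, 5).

2

gcd(5929, 605) = 121 (Euclid: 5929 = 9·605 + 484; 605 = 1·484 + 121; 484 = 4·121 + 0), and 121 | 363.
Extended Euclid: 5929·(-1) + 605·(10) = 121. Scale by 3: m₀ = -3.
General solution m = m₀ + 5t; reducing mod 5 gives m = 2 (and n = -19).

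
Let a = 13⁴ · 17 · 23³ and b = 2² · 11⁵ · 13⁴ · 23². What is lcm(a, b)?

max exponent per prime: 2² · 11⁵ · 13⁴ · 17 · 23³ = 3805653605126516

3805653605126516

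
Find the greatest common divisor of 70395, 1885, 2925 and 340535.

70395 = 3 · 5 · 13 · 19²; 1885 = 5 · 13 · 29; 2925 = 3² · 5² · 13; 340535 = 5 · 13³ · 31
gcd takes min exponent of each prime: 5 · 13 = 65

65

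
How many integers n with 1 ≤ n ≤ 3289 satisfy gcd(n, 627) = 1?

627 = 3·11·19. Inclusion–exclusion on these primes:
3289 − ⌊3289/3⌋ − ⌊3289/11⌋ − ⌊3289/19⌋ + ⌊3289/33⌋ + ⌊3289/57⌋ + ⌊3289/209⌋ − ⌊3289/627⌋ = 1887

1887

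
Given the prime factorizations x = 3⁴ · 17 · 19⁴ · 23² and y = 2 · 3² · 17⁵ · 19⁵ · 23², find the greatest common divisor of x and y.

min exponent per shared prime: 3² · 17 · 19⁴ · 23² = 10547790777

10547790777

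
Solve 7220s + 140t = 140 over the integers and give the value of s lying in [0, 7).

gcd(7220, 140) = 20 (Euclid: 7220 = 51·140 + 80; 140 = 1·80 + 60; 80 = 1·60 + 20; 60 = 3·20 + 0), and 20 | 140.
Extended Euclid: 7220·(2) + 140·(-103) = 20. Scale by 7: s₀ = 14.
General solution s = s₀ + 7k; reducing mod 7 gives s = 0 (and t = 1).

0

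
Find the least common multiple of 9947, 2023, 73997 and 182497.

9947 = 7³ · 29; 2023 = 7 · 17²; 73997 = 7 · 11 · 31²; 182497 = 7 · 29² · 31
lcm takes max exponent of each prime: 7³ · 11 · 17² · 29² · 31² = 881259945797

881259945797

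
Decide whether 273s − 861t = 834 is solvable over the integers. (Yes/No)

gcd(273, 861): 861 = 3·273 + 42; 273 = 6·42 + 21; 42 = 2·21 + 0 → 21
21 does not divide 834, so a solution does not exist.

No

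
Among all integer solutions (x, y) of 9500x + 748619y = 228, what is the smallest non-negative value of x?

22695

Reduce mod 748619: 9500x ≡ 228 (mod 748619). With g = gcd(9500, 748619) = 19 dividing 228, divide through: 500x ≡ 12 (mod 39401).
Since gcd(500, 39401) = 1, x ≡ 12·(500)⁻¹ ≡ 22695 (mod 39401). Smallest non-negative: 22695.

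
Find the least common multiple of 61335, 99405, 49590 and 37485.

91250410230

61335 = 3² · 5 · 29 · 47; 99405 = 3² · 5 · 47²; 49590 = 2 · 3² · 5 · 19 · 29; 37485 = 3² · 5 · 7² · 17
lcm takes max exponent of each prime: 2 · 3² · 5 · 7² · 17 · 19 · 29 · 47² = 91250410230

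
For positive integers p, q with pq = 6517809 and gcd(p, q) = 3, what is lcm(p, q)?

2172603

gcd·lcm = product, so lcm = 6517809/3 = 2172603.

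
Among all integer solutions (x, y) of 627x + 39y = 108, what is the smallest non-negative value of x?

10

Euclid: 627 = 16·39 + 3; 39 = 13·3 + 0 → gcd = 3; 108 = 3·36.
Back-substitution yields 627·(1) + 39·(-16) = 3, so one solution is x = 1·36 = 36, y = -16·36 = -576.
Solutions in x differ by 39/3 = 13; the one in [0, 13) is 36 mod 13 = 10.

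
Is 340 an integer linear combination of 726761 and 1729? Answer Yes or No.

No

gcd(726761, 1729): 726761 = 420·1729 + 581; 1729 = 2·581 + 567; 581 = 1·567 + 14; 567 = 40·14 + 7; 14 = 2·7 + 0 → 7
7 does not divide 340, so a solution does not exist.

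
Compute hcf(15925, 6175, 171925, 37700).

325

gcd(15925, 6175): 15925 = 2·6175 + 3575; 6175 = 1·3575 + 2600; 3575 = 1·2600 + 975; 2600 = 2·975 + 650; 975 = 1·650 + 325; 650 = 2·325 + 0 → 325
gcd(325, 171925): 171925 = 529·325 + 0 → 325
gcd(325, 37700): 37700 = 116·325 + 0 → 325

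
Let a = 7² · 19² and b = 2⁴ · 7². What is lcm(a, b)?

283024

max exponent per prime: 2⁴ · 7² · 19² = 283024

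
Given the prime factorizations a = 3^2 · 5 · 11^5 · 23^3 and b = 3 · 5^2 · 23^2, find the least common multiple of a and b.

max exponent per prime: 3^2 · 5^2 · 11^5 · 23^3 = 440889191325

440889191325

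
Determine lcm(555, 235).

26085

555 = 3 · 5 · 37; 235 = 5 · 47
max exponents: 3 · 5 · 37 · 47 = 26085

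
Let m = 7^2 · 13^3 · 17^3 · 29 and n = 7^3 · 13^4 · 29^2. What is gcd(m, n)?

3121937

min exponent per shared prime: 7^2 · 13^3 · 29 = 3121937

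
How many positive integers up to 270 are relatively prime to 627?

Prime factors of 627: 3, 11, 19. Count integers ≤ 270 divisible by none of them.
By inclusion–exclusion: 270 − ⌊270/3⌋ − ⌊270/11⌋ − ⌊270/19⌋ + ⌊270/33⌋ + ⌊270/57⌋ + ⌊270/209⌋ − ⌊270/627⌋ = 155.

155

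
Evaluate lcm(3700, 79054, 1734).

126798663300

lcm(3700, 79054) = 3700·79054/gcd = 292499800/2 = 146249900
lcm(146249900, 1734) = 146249900·1734/gcd = 253597326600/2 = 126798663300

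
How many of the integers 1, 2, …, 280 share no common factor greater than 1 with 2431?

2431 = 11·13·17. Inclusion–exclusion on these primes:
280 − ⌊280/11⌋ − ⌊280/13⌋ − ⌊280/17⌋ + ⌊280/143⌋ + ⌊280/187⌋ + ⌊280/221⌋ − ⌊280/2431⌋ = 221

221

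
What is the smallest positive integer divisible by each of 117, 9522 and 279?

lcm(117, 9522) = 117·9522/gcd = 1114074/9 = 123786
lcm(123786, 279) = 123786·279/gcd = 34536294/9 = 3837366

3837366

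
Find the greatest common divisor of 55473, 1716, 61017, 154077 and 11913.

33

gcd(55473, 1716): 55473 = 32·1716 + 561; 1716 = 3·561 + 33; 561 = 17·33 + 0 → 33
gcd(33, 61017): 61017 = 1849·33 + 0 → 33
gcd(33, 154077): 154077 = 4669·33 + 0 → 33
gcd(33, 11913): 11913 = 361·33 + 0 → 33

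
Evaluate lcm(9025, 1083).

27075

gcd first: 9025 = 8·1083 + 361; 1083 = 3·361 + 0 → gcd = 361
lcm = 9025·1083/gcd = 9774075/361 = 27075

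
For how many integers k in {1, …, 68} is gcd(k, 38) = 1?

32

38 = 2·19. Inclusion–exclusion on these primes:
68 − ⌊68/2⌋ − ⌊68/19⌋ + ⌊68/38⌋ = 32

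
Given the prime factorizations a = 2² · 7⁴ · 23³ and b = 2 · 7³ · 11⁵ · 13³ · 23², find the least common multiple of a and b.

41345585094609796

max exponent per prime: 2² · 7⁴ · 11⁵ · 13³ · 23³ = 41345585094609796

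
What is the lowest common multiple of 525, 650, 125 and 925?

2525250

lcm(525, 650) = 525·650/gcd = 341250/25 = 13650
lcm(13650, 125) = 13650·125/gcd = 1706250/25 = 68250
lcm(68250, 925) = 68250·925/gcd = 63131250/25 = 2525250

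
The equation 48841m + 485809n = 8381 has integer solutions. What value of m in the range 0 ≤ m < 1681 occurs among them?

Reduce mod 485809: 48841m ≡ 8381 (mod 485809). With g = gcd(48841, 485809) = 289 dividing 8381, divide through: 169m ≡ 29 (mod 1681).
Since gcd(169, 1681) = 1, m ≡ 29·(169)⁻¹ ≡ 219 (mod 1681). Smallest non-negative: 219.

219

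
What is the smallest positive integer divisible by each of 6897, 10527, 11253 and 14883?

lcm(6897, 10527) = 6897·10527/gcd = 72604719/363 = 200013
lcm(200013, 11253) = 200013·11253/gcd = 2250746289/363 = 6200403
lcm(6200403, 14883) = 6200403·14883/gcd = 92280597849/363 = 254216523

254216523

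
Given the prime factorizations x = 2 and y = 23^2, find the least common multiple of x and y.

1058

max exponent per prime: 2 · 23^2 = 1058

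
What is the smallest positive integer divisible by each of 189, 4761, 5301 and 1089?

7125545889

189 = 3³ · 7; 4761 = 3² · 23²; 5301 = 3² · 19 · 31; 1089 = 3² · 11²
lcm takes max exponent of each prime: 3³ · 7 · 11² · 19 · 23² · 31 = 7125545889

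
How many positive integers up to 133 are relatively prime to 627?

76

Prime factors of 627: 3, 11, 19. Count integers ≤ 133 divisible by none of them.
By inclusion–exclusion: 133 − ⌊133/3⌋ − ⌊133/11⌋ − ⌊133/19⌋ + ⌊133/33⌋ + ⌊133/57⌋ + ⌊133/209⌋ − ⌊133/627⌋ = 76.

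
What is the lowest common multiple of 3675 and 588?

gcd first: 3675 = 6·588 + 147; 588 = 4·147 + 0 → gcd = 147
lcm = 3675·588/gcd = 2160900/147 = 14700

14700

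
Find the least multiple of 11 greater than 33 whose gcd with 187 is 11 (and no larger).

Multiples of 11 above 33: 11·4, 11·5, … . Need the cofactor coprime to 187/11 = 17.
Checking s = 4, 5, … the first with gcd(s, 17) = 1 is s = 4, giving 44.

44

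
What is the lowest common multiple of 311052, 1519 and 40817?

lcm(311052, 1519) = 311052·1519/gcd = 472487988/49 = 9642612
lcm(9642612, 40817) = 9642612·40817/gcd = 393582494004/49 = 8032295796

8032295796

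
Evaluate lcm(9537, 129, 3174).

433876278

lcm(9537, 129) = 9537·129/gcd = 1230273/3 = 410091
lcm(410091, 3174) = 410091·3174/gcd = 1301628834/3 = 433876278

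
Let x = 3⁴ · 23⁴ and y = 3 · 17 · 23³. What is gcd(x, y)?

36501

min exponent per shared prime: 3 · 23³ = 36501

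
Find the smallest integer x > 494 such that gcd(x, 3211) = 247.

741

gcd(x, 3211) = 247 forces 247 | x; write x = 247s. Then gcd(247s, 247·13) = 247·gcd(s, 13), so need gcd(s, 13) = 1.
247s > 494 gives s ≥ 3. The least s ≥ 3 coprime to 13 is 3, so x = 247·3 = 741.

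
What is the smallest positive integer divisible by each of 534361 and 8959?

16565191

534361 = 17² · 43²; 8959 = 17² · 31
max exponents: 17² · 31 · 43² = 16565191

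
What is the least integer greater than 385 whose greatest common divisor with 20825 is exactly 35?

420

Multiples of 35 above 385: 35·12, 35·13, … . Need the cofactor coprime to 20825/35 = 595.
Checking s = 12, 13, … the first with gcd(s, 595) = 1 is s = 12, giving 420.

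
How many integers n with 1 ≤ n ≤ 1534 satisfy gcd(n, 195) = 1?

Prime factors of 195: 3, 5, 13. Count integers ≤ 1534 divisible by none of them.
By inclusion–exclusion: 1534 − ⌊1534/3⌋ − ⌊1534/5⌋ − ⌊1534/13⌋ + ⌊1534/15⌋ + ⌊1534/39⌋ + ⌊1534/65⌋ − ⌊1534/195⌋ = 756.

756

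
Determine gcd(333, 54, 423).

gcd(333, 54): 333 = 6·54 + 9; 54 = 6·9 + 0 → 9
gcd(9, 423): 423 = 47·9 + 0 → 9

9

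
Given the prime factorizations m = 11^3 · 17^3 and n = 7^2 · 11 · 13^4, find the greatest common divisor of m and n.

11

min exponent per shared prime: 11 = 11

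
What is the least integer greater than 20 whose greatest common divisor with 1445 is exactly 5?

25

Multiples of 5 above 20: 5·5, 5·6, … . Need the cofactor coprime to 1445/5 = 289.
Checking s = 5, 6, … the first with gcd(s, 289) = 1 is s = 5, giving 25.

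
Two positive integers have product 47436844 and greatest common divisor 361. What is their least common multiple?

For any two positive integers, gcd × lcm equals their product. Hence lcm = 47436844 / 361 = 131404.

131404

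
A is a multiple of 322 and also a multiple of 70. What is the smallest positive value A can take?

1610

322 = 2 · 7 · 23; 70 = 2 · 5 · 7
max exponents: 2 · 5 · 7 · 23 = 1610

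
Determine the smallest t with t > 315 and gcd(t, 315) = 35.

350

gcd(t, 315) = 35 forces 35 | t; write t = 35s. Then gcd(35s, 35·9) = 35·gcd(s, 9), so need gcd(s, 9) = 1.
35s > 315 gives s ≥ 10. The least s ≥ 10 coprime to 9 is 10, so t = 35·10 = 350.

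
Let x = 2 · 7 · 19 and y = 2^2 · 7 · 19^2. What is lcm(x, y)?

10108

max exponent per prime: 2^2 · 7 · 19^2 = 10108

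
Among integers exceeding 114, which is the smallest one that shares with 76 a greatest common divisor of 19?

Multiples of 19 above 114: 19·7, 19·8, … . Need the cofactor coprime to 76/19 = 4.
Checking s = 7, 8, … the first with gcd(s, 4) = 1 is s = 7, giving 133.

133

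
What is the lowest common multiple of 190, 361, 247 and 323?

797810

190 = 2 · 5 · 19; 361 = 19²; 247 = 13 · 19; 323 = 17 · 19
lcm takes max exponent of each prime: 2 · 5 · 13 · 17 · 19² = 797810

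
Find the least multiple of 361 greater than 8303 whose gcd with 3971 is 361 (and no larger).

8664

gcd(x, 3971) = 361 forces 361 | x; write x = 361s. Then gcd(361s, 361·11) = 361·gcd(s, 11), so need gcd(s, 11) = 1.
361s > 8303 gives s ≥ 24. The least s ≥ 24 coprime to 11 is 24, so x = 361·24 = 8664.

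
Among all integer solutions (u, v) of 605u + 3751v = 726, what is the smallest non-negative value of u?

Euclid: 3751 = 6·605 + 121; 605 = 5·121 + 0 → gcd = 121; 726 = 121·6.
Back-substitution yields 605·(-6) + 3751·(1) = 121, so one solution is u = -6·6 = -36, v = 1·6 = 6.
Solutions in u differ by 3751/121 = 31; the one in [0, 31) is -36 mod 31 = 26.

26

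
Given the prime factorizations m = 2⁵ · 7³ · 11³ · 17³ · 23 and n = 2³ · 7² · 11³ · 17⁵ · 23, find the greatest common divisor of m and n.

min exponent per shared prime: 2³ · 7² · 11³ · 17³ · 23 = 58957454248

58957454248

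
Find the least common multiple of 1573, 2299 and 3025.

lcm(1573, 2299) = 1573·2299/gcd = 3616327/121 = 29887
lcm(29887, 3025) = 29887·3025/gcd = 90408175/121 = 747175

747175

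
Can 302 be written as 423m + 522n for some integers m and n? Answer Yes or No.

gcd(423, 522): 522 = 1·423 + 99; 423 = 4·99 + 27; 99 = 3·27 + 18; 27 = 1·18 + 9; 18 = 2·9 + 0 → 9
9 does not divide 302, so a solution does not exist.

No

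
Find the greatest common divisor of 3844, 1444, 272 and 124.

4

3844 = 2² · 31²; 1444 = 2² · 19²; 272 = 2⁴ · 17; 124 = 2² · 31
gcd takes min exponent of each prime: 2² = 4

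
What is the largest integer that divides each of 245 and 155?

5

245 = 5 · 7²
155 = 5 · 31
Common: 5 = 5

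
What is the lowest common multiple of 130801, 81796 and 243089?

130801 = 11² · 23 · 47; 81796 = 2² · 11² · 13²; 243089 = 7² · 11² · 41
lcm takes max exponent of each prime: 2² · 7² · 11² · 13² · 23 · 41 · 47 = 177638745284

177638745284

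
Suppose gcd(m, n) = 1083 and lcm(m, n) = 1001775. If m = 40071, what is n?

27075

Using mn = gcd(m,n)·lcm(m,n) = 1083·1001775 = 1084922325, we get n = 1084922325/40071 = 27075.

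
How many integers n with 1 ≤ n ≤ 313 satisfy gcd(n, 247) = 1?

274

Prime factors of 247: 13, 19. Count integers ≤ 313 divisible by none of them.
By inclusion–exclusion: 313 − ⌊313/13⌋ − ⌊313/19⌋ + ⌊313/247⌋ = 274.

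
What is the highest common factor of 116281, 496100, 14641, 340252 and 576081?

121

116281 = 11² · 31²; 496100 = 2² · 5² · 11² · 41; 14641 = 11⁴; 340252 = 2² · 11² · 19 · 37; 576081 = 3² · 11² · 23²
gcd takes min exponent of each prime: 11² = 121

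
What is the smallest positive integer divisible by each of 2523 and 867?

2523 = 3 · 29²; 867 = 3 · 17²
max exponents: 3 · 17² · 29² = 729147

729147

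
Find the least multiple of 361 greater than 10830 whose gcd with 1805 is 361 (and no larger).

11191

Multiples of 361 above 10830: 361·31, 361·32, … . Need the cofactor coprime to 1805/361 = 5.
Checking s = 31, 32, … the first with gcd(s, 5) = 1 is s = 31, giving 11191.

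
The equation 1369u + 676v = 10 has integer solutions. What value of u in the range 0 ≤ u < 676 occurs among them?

438

Reduce mod 676: 1369u ≡ 10 (mod 676). With g = gcd(1369, 676) = 1 dividing 10, divide through: 1369u ≡ 10 (mod 676).
Since gcd(1369, 676) = 1, u ≡ 10·(1369)⁻¹ ≡ 438 (mod 676). Smallest non-negative: 438.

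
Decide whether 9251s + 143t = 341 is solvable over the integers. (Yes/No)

Yes

By Bézout, 9251s + 143t = 341 has integer solutions iff gcd(9251, 143) | 341.
Euclid: 9251 = 64·143 + 99; 143 = 1·99 + 44; 99 = 2·44 + 11; 44 = 4·11 + 0. gcd = 11; 341 mod 11 = 0. Yes.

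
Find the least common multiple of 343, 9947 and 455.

646555

343 = 7³; 9947 = 7³ · 29; 455 = 5 · 7 · 13
lcm takes max exponent of each prime: 5 · 7³ · 13 · 29 = 646555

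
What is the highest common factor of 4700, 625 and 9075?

gcd(4700, 625): 4700 = 7·625 + 325; 625 = 1·325 + 300; 325 = 1·300 + 25; 300 = 12·25 + 0 → 25
gcd(25, 9075): 9075 = 363·25 + 0 → 25

25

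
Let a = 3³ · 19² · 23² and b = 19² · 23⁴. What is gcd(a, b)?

190969

min exponent per shared prime: 19² · 23² = 190969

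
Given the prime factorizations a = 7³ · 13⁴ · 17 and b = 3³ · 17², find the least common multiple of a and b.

76441488669

max exponent per prime: 3³ · 7³ · 13⁴ · 17² = 76441488669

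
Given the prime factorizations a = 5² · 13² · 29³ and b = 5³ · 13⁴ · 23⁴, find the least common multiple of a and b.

24366253602198625

max exponent per prime: 5³ · 13⁴ · 23⁴ · 29³ = 24366253602198625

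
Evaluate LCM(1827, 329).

1827 = 3² · 7 · 29; 329 = 7 · 47
max exponents: 3² · 7 · 29 · 47 = 85869

85869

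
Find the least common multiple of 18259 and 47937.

46067457

gcd first: 47937 = 2·18259 + 11419; 18259 = 1·11419 + 6840; 11419 = 1·6840 + 4579; 6840 = 1·4579 + 2261; 4579 = 2·2261 + 57; 2261 = 39·57 + 38; 57 = 1·38 + 19; 38 = 2·19 + 0 → gcd = 19
lcm = 18259·47937/gcd = 875281683/19 = 46067457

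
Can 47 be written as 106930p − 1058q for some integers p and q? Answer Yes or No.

No

By Bézout, 106930p − 1058q = 47 has integer solutions iff gcd(106930, 1058) | 47.
Euclid: 106930 = 101·1058 + 72; 1058 = 14·72 + 50; 72 = 1·50 + 22; 50 = 2·22 + 6; 22 = 3·6 + 4; 6 = 1·4 + 2; 4 = 2·2 + 0. gcd = 2; 47 mod 2 = 1. No.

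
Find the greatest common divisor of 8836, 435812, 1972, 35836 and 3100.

gcd(8836, 435812): 435812 = 49·8836 + 2848; 8836 = 3·2848 + 292; 2848 = 9·292 + 220; 292 = 1·220 + 72; 220 = 3·72 + 4; 72 = 18·4 + 0 → 4
gcd(4, 1972): 1972 = 493·4 + 0 → 4
gcd(4, 35836): 35836 = 8959·4 + 0 → 4
gcd(4, 3100): 3100 = 775·4 + 0 → 4

4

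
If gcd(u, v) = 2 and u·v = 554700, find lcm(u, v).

Since gcd(u,v)·lcm(u,v) = uv, lcm = 554700/2 = 277350.

277350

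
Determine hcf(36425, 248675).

25

Euclid: 248675 = 6·36425 + 30125; 36425 = 1·30125 + 6300; 30125 = 4·6300 + 4925; 6300 = 1·4925 + 1375; 4925 = 3·1375 + 800; 1375 = 1·800 + 575; 800 = 1·575 + 225; 575 = 2·225 + 125; 225 = 1·125 + 100; 125 = 1·100 + 25; 100 = 4·25 + 0. Last nonzero remainder: 25.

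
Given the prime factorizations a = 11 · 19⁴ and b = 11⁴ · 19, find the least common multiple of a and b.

max exponent per prime: 11⁴ · 19⁴ = 1908029761

1908029761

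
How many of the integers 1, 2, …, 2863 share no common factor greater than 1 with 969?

969 = 3·17·19. Inclusion–exclusion on these primes:
2863 − ⌊2863/3⌋ − ⌊2863/17⌋ − ⌊2863/19⌋ + ⌊2863/51⌋ + ⌊2863/57⌋ + ⌊2863/323⌋ − ⌊2863/969⌋ = 1703

1703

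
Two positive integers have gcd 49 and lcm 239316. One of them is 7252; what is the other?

m·n = gcd·lcm = 49·239316 = 11726484, so n = 11726484/7252 = 1617.

1617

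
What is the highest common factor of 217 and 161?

217 = 7 · 31
161 = 7 · 23
Common: 7 = 7

7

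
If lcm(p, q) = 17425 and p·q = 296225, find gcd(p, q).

17

gcd·lcm = product, so gcd = 296225/17425 = 17.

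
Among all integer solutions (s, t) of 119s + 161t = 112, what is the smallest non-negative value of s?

5

Euclid: 161 = 1·119 + 42; 119 = 2·42 + 35; 42 = 1·35 + 7; 35 = 5·7 + 0 → gcd = 7; 112 = 7·16.
Back-substitution yields 119·(-4) + 161·(3) = 7, so one solution is s = -4·16 = -64, t = 3·16 = 48.
Solutions in s differ by 161/7 = 23; the one in [0, 23) is -64 mod 23 = 5.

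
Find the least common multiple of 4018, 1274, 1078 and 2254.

13215202

4018 = 2 · 7² · 41; 1274 = 2 · 7² · 13; 1078 = 2 · 7² · 11; 2254 = 2 · 7² · 23
lcm takes max exponent of each prime: 2 · 7² · 11 · 13 · 23 · 41 = 13215202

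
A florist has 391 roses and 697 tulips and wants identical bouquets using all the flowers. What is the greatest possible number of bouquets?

17

Euclid: 697 = 1·391 + 306; 391 = 1·306 + 85; 306 = 3·85 + 51; 85 = 1·51 + 34; 51 = 1·34 + 17; 34 = 2·17 + 0. Last nonzero remainder: 17.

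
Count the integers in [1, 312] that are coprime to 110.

110 = 2·5·11. Inclusion–exclusion on these primes:
312 − ⌊312/2⌋ − ⌊312/5⌋ − ⌊312/11⌋ + ⌊312/10⌋ + ⌊312/22⌋ + ⌊312/55⌋ − ⌊312/110⌋ = 114

114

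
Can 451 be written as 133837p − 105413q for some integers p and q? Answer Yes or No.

gcd(133837, 105413): 133837 = 1·105413 + 28424; 105413 = 3·28424 + 20141; 28424 = 1·20141 + 8283; 20141 = 2·8283 + 3575; 8283 = 2·3575 + 1133; 3575 = 3·1133 + 176; 1133 = 6·176 + 77; 176 = 2·77 + 22; 77 = 3·22 + 11; 22 = 2·11 + 0 → 11
11 divides 451, so a solution exists.

Yes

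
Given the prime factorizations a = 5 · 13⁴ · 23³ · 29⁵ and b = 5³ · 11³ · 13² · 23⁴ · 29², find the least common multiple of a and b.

27274877660946677064875

max exponent per prime: 5³ · 11³ · 13⁴ · 23⁴ · 29⁵ = 27274877660946677064875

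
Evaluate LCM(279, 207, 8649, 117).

279 = 3² · 31; 207 = 3² · 23; 8649 = 3² · 31²; 117 = 3² · 13
lcm takes max exponent of each prime: 3² · 13 · 23 · 31² = 2586051

2586051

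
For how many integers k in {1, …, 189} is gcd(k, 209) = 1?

209 = 11·19. Inclusion–exclusion on these primes:
189 − ⌊189/11⌋ − ⌊189/19⌋ + ⌊189/209⌋ = 163

163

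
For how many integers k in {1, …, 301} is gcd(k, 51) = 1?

189

51 = 3·17. Inclusion–exclusion on these primes:
301 − ⌊301/3⌋ − ⌊301/17⌋ + ⌊301/51⌋ = 189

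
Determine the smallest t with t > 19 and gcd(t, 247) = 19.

Multiples of 19 above 19: 19·2, 19·3, … . Need the cofactor coprime to 247/19 = 13.
Checking s = 2, 3, … the first with gcd(s, 13) = 1 is s = 2, giving 38.

38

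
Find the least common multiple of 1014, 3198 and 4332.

30016428

1014 = 2 · 3 · 13²; 3198 = 2 · 3 · 13 · 41; 4332 = 2² · 3 · 19²
lcm takes max exponent of each prime: 2² · 3 · 13² · 19² · 41 = 30016428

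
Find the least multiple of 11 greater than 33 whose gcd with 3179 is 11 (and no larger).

3179 = 11·289. Any t with gcd(t, 3179) = 11 is a multiple of 11, say 11s, with s coprime to 289.
Need s > 33/11, so s ≥ 4. First s ≥ 4 with gcd(s, 289) = 1 is s = 4. Thus t = 11·4 = 44.

44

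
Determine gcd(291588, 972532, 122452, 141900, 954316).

291588 = 2² · 3 · 11 · 47²; 972532 = 2² · 11 · 23 · 31²; 122452 = 2² · 11³ · 23; 141900 = 2² · 3 · 5² · 11 · 43; 954316 = 2² · 11 · 23² · 41
gcd takes min exponent of each prime: 2² · 11 = 44

44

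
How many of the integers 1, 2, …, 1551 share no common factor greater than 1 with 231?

806

231 = 3·7·11. Inclusion–exclusion on these primes:
1551 − ⌊1551/3⌋ − ⌊1551/7⌋ − ⌊1551/11⌋ + ⌊1551/21⌋ + ⌊1551/33⌋ + ⌊1551/77⌋ − ⌊1551/231⌋ = 806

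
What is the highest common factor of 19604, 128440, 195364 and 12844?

676

gcd(19604, 128440): 128440 = 6·19604 + 10816; 19604 = 1·10816 + 8788; 10816 = 1·8788 + 2028; 8788 = 4·2028 + 676; 2028 = 3·676 + 0 → 676
gcd(676, 195364): 195364 = 289·676 + 0 → 676
gcd(676, 12844): 12844 = 19·676 + 0 → 676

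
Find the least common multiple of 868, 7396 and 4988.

46543028

868 = 2² · 7 · 31; 7396 = 2² · 43²; 4988 = 2² · 29 · 43
lcm takes max exponent of each prime: 2² · 7 · 29 · 31 · 43² = 46543028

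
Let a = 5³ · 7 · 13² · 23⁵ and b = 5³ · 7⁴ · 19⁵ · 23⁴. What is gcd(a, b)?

min exponent per shared prime: 5³ · 7 · 23⁴ = 244860875

244860875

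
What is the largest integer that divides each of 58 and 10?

Euclid: 58 = 5·10 + 8; 10 = 1·8 + 2; 8 = 4·2 + 0. Last nonzero remainder: 2.

2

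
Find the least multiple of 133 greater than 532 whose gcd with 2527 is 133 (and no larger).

665

2527 = 133·19. Any k with gcd(k, 2527) = 133 is a multiple of 133, say 133s, with s coprime to 19.
Need s > 532/133, so s ≥ 5. First s ≥ 5 with gcd(s, 19) = 1 is s = 5. Thus k = 133·5 = 665.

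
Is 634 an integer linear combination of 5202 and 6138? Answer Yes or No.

By Bézout, 5202u − 6138v = 634 has integer solutions iff gcd(5202, 6138) | 634.
Euclid: 6138 = 1·5202 + 936; 5202 = 5·936 + 522; 936 = 1·522 + 414; 522 = 1·414 + 108; 414 = 3·108 + 90; 108 = 1·90 + 18; 90 = 5·18 + 0. gcd = 18; 634 mod 18 = 4. No.

No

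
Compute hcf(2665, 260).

65

2665 = 5 · 13 · 41
260 = 2² · 5 · 13
Common: 5 · 13 = 65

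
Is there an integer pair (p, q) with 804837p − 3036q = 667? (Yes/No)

No

By Bézout, 804837p − 3036q = 667 has integer solutions iff gcd(804837, 3036) | 667.
Euclid: 804837 = 265·3036 + 297; 3036 = 10·297 + 66; 297 = 4·66 + 33; 66 = 2·33 + 0. gcd = 33; 667 mod 33 = 7. No.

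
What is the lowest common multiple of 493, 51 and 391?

lcm(493, 51) = 493·51/gcd = 25143/17 = 1479
lcm(1479, 391) = 1479·391/gcd = 578289/17 = 34017

34017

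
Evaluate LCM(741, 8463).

160797

gcd first: 8463 = 11·741 + 312; 741 = 2·312 + 117; 312 = 2·117 + 78; 117 = 1·78 + 39; 78 = 2·39 + 0 → gcd = 39
lcm = 741·8463/gcd = 6271083/39 = 160797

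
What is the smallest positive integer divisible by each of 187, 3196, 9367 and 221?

251822428

187 = 11 · 17; 3196 = 2² · 17 · 47; 9367 = 17 · 19 · 29; 221 = 13 · 17
lcm takes max exponent of each prime: 2² · 11 · 13 · 17 · 19 · 29 · 47 = 251822428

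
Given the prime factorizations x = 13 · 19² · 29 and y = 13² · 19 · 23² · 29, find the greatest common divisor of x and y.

min exponent per shared prime: 13 · 19 · 29 = 7163

7163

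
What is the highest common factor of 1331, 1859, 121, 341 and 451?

gcd(1331, 1859): 1859 = 1·1331 + 528; 1331 = 2·528 + 275; 528 = 1·275 + 253; 275 = 1·253 + 22; 253 = 11·22 + 11; 22 = 2·11 + 0 → 11
gcd(11, 121): 121 = 11·11 + 0 → 11
gcd(11, 341): 341 = 31·11 + 0 → 11
gcd(11, 451): 451 = 41·11 + 0 → 11

11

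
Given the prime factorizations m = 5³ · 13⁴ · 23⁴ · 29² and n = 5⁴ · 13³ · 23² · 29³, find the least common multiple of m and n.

max exponent per prime: 5⁴ · 13⁴ · 23⁴ · 29³ = 121831268010993125

121831268010993125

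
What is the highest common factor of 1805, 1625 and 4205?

5

gcd(1805, 1625): 1805 = 1·1625 + 180; 1625 = 9·180 + 5; 180 = 36·5 + 0 → 5
gcd(5, 4205): 4205 = 841·5 + 0 → 5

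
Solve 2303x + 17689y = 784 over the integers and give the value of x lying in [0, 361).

177

gcd(2303, 17689) = 49 (Euclid: 17689 = 7·2303 + 1568; 2303 = 1·1568 + 735; 1568 = 2·735 + 98; 735 = 7·98 + 49; 98 = 2·49 + 0), and 49 | 784.
Extended Euclid: 2303·(169) + 17689·(-22) = 49. Scale by 16: x₀ = 2704.
General solution x = x₀ + 361t; reducing mod 361 gives x = 177 (and y = -23).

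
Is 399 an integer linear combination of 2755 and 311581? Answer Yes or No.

gcd(2755, 311581): 311581 = 113·2755 + 266; 2755 = 10·266 + 95; 266 = 2·95 + 76; 95 = 1·76 + 19; 76 = 4·19 + 0 → 19
19 divides 399, so a solution exists.

Yes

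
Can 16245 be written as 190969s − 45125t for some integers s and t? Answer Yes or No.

By Bézout, 190969s − 45125t = 16245 has integer solutions iff gcd(190969, 45125) | 16245.
Euclid: 190969 = 4·45125 + 10469; 45125 = 4·10469 + 3249; 10469 = 3·3249 + 722; 3249 = 4·722 + 361; 722 = 2·361 + 0. gcd = 361; 16245 mod 361 = 0. Yes.

Yes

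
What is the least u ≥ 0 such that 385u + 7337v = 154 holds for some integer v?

534

Euclid: 7337 = 19·385 + 22; 385 = 17·22 + 11; 22 = 2·11 + 0 → gcd = 11; 154 = 11·14.
Back-substitution yields 385·(324) + 7337·(-17) = 11, so one solution is u = 324·14 = 4536, v = -17·14 = -238.
Solutions in u differ by 7337/11 = 667; the one in [0, 667) is 4536 mod 667 = 534.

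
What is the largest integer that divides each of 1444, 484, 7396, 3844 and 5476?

4

gcd(1444, 484): 1444 = 2·484 + 476; 484 = 1·476 + 8; 476 = 59·8 + 4; 8 = 2·4 + 0 → 4
gcd(4, 7396): 7396 = 1849·4 + 0 → 4
gcd(4, 3844): 3844 = 961·4 + 0 → 4
gcd(4, 5476): 5476 = 1369·4 + 0 → 4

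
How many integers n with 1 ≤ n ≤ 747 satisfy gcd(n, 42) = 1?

214

42 = 2·3·7. Inclusion–exclusion on these primes:
747 − ⌊747/2⌋ − ⌊747/3⌋ − ⌊747/7⌋ + ⌊747/6⌋ + ⌊747/14⌋ + ⌊747/21⌋ − ⌊747/42⌋ = 214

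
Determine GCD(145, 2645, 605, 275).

gcd(145, 2645): 2645 = 18·145 + 35; 145 = 4·35 + 5; 35 = 7·5 + 0 → 5
gcd(5, 605): 605 = 121·5 + 0 → 5
gcd(5, 275): 275 = 55·5 + 0 → 5

5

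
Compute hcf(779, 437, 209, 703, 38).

19

gcd(779, 437): 779 = 1·437 + 342; 437 = 1·342 + 95; 342 = 3·95 + 57; 95 = 1·57 + 38; 57 = 1·38 + 19; 38 = 2·19 + 0 → 19
gcd(19, 209): 209 = 11·19 + 0 → 19
gcd(19, 703): 703 = 37·19 + 0 → 19
gcd(19, 38): 38 = 2·19 + 0 → 19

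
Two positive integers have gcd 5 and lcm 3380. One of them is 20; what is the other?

845

Using mn = gcd(m,n)·lcm(m,n) = 5·3380 = 16900, we get n = 16900/20 = 845.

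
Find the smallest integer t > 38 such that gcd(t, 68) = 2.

Multiples of 2 above 38: 2·20, 2·21, … . Need the cofactor coprime to 68/2 = 34.
Checking s = 20, 21, … the first with gcd(s, 34) = 1 is s = 21, giving 42.

42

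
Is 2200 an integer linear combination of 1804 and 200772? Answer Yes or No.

gcd(1804, 200772): 200772 = 111·1804 + 528; 1804 = 3·528 + 220; 528 = 2·220 + 88; 220 = 2·88 + 44; 88 = 2·44 + 0 → 44
44 divides 2200, so a solution exists.

Yes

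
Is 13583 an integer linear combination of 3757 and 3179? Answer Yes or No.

gcd(3757, 3179): 3757 = 1·3179 + 578; 3179 = 5·578 + 289; 578 = 2·289 + 0 → 289
289 divides 13583, so a solution exists.

Yes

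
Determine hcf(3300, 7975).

275

3300 = 2² · 3 · 5² · 11
7975 = 5² · 11 · 29
Common: 5² · 11 = 275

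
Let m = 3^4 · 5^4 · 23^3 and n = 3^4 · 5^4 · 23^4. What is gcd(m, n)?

615954375

min exponent per shared prime: 3^4 · 5^4 · 23^3 = 615954375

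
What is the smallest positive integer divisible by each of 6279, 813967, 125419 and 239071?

6279 = 3 · 7 · 13 · 23; 813967 = 7 · 11² · 31²; 125419 = 7 · 19 · 23 · 41; 239071 = 7³ · 17 · 41
lcm takes max exponent of each prime: 3 · 7³ · 11² · 13 · 17 · 19 · 23 · 31² · 41 = 473785429009893

473785429009893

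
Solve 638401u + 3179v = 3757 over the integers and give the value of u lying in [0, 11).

10

gcd(638401, 3179) = 289 (Euclid: 638401 = 200·3179 + 2601; 3179 = 1·2601 + 578; 2601 = 4·578 + 289; 578 = 2·289 + 0), and 289 | 3757.
Extended Euclid: 638401·(5) + 3179·(-1004) = 289. Scale by 13: u₀ = 65.
General solution u = u₀ + 11t; reducing mod 11 gives u = 10 (and v = -2007).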